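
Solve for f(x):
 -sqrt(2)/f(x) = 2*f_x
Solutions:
 f(x) = -sqrt(C1 - sqrt(2)*x)
 f(x) = sqrt(C1 - sqrt(2)*x)


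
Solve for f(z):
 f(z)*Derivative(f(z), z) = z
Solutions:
 f(z) = -sqrt(C1 + z^2)
 f(z) = sqrt(C1 + z^2)


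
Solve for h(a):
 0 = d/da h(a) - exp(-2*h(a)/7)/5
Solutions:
 h(a) = 7*log(-sqrt(C1 + a)) - 7*log(35) + 7*log(70)/2
 h(a) = 7*log(C1 + a)/2 - 7*log(35) + 7*log(70)/2


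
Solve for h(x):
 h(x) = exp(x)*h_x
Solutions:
 h(x) = C1*exp(-exp(-x))


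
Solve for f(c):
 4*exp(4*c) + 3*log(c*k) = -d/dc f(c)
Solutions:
 f(c) = C1 - 3*c*log(c*k) + 3*c - exp(4*c)


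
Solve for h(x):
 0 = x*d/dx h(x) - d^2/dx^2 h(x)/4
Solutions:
 h(x) = C1 + C2*erfi(sqrt(2)*x)


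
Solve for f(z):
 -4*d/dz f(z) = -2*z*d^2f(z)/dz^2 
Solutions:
 f(z) = C1 + C2*z^3


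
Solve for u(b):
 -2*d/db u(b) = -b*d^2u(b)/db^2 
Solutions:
 u(b) = C1 + C2*b^3


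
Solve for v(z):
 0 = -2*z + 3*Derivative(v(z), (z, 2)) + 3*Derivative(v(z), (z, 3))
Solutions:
 v(z) = C1 + C2*z + C3*exp(-z) + z^3/9 - z^2/3


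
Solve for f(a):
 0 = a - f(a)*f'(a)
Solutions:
 f(a) = -sqrt(C1 + a^2)
 f(a) = sqrt(C1 + a^2)


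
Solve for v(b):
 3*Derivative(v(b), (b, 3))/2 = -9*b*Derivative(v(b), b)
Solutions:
 v(b) = C1 + Integral(C2*airyai(-6^(1/3)*b) + C3*airybi(-6^(1/3)*b), b)


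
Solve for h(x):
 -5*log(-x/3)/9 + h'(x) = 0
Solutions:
 h(x) = C1 + 5*x*log(-x)/9 + 5*x*(-log(3) - 1)/9


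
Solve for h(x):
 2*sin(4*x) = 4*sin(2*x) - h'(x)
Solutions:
 h(x) = C1 + 4*sin(x)^4


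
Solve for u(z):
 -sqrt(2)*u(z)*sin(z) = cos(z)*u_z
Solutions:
 u(z) = C1*cos(z)^(sqrt(2))


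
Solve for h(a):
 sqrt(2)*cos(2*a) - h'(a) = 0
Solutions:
 h(a) = C1 + sqrt(2)*sin(2*a)/2


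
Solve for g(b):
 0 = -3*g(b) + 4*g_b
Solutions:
 g(b) = C1*exp(3*b/4)


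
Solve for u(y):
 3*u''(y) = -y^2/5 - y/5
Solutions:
 u(y) = C1 + C2*y - y^4/180 - y^3/90


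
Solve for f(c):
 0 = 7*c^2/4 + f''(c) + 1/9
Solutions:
 f(c) = C1 + C2*c - 7*c^4/48 - c^2/18


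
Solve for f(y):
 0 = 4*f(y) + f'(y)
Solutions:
 f(y) = C1*exp(-4*y)


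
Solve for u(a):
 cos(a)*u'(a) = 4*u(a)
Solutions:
 u(a) = C1*(sin(a)^2 + 2*sin(a) + 1)/(sin(a)^2 - 2*sin(a) + 1)


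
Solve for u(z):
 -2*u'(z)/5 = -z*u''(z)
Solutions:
 u(z) = C1 + C2*z^(7/5)


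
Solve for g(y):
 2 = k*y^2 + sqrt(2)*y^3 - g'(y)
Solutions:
 g(y) = C1 + k*y^3/3 + sqrt(2)*y^4/4 - 2*y


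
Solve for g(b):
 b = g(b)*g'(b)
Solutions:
 g(b) = -sqrt(C1 + b^2)
 g(b) = sqrt(C1 + b^2)


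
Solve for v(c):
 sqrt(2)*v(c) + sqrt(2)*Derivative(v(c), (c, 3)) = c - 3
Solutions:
 v(c) = C3*exp(-c) + sqrt(2)*c/2 + (C1*sin(sqrt(3)*c/2) + C2*cos(sqrt(3)*c/2))*exp(c/2) - 3*sqrt(2)/2


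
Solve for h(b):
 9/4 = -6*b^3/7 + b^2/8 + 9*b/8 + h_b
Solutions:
 h(b) = C1 + 3*b^4/14 - b^3/24 - 9*b^2/16 + 9*b/4


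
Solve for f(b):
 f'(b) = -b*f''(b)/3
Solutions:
 f(b) = C1 + C2/b^2


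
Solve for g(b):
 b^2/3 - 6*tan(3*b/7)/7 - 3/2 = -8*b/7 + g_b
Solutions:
 g(b) = C1 + b^3/9 + 4*b^2/7 - 3*b/2 + 2*log(cos(3*b/7))


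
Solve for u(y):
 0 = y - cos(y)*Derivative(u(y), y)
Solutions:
 u(y) = C1 + Integral(y/cos(y), y)


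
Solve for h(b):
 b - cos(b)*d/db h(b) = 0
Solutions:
 h(b) = C1 + Integral(b/cos(b), b)


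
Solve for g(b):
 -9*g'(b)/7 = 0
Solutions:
 g(b) = C1


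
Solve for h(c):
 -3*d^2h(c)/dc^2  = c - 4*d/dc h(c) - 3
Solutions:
 h(c) = C1 + C2*exp(4*c/3) + c^2/8 - 9*c/16


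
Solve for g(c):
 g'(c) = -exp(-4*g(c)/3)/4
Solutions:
 g(c) = 3*log(-I*(C1 - c/3)^(1/4))
 g(c) = 3*log(I*(C1 - c/3)^(1/4))
 g(c) = 3*log(-(C1 - c/3)^(1/4))
 g(c) = 3*log(C1 - c/3)/4


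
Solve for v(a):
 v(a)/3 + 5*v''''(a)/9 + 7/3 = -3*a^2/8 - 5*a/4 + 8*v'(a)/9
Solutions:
 v(a) = C1*exp(a*(-2^(1/3)*5^(2/3)*(29 + 9*sqrt(11))^(1/3) - 10 + 5*2^(2/3)*5^(1/3)/(29 + 9*sqrt(11))^(1/3))/30)*sin(10^(1/3)*sqrt(3)*a*(5*2^(1/3)/(29 + 9*sqrt(11))^(1/3) + 5^(1/3)*(29 + 9*sqrt(11))^(1/3))/30) + C2*exp(a*(-2^(1/3)*5^(2/3)*(29 + 9*sqrt(11))^(1/3) - 10 + 5*2^(2/3)*5^(1/3)/(29 + 9*sqrt(11))^(1/3))/30)*cos(10^(1/3)*sqrt(3)*a*(5*2^(1/3)/(29 + 9*sqrt(11))^(1/3) + 5^(1/3)*(29 + 9*sqrt(11))^(1/3))/30) + C3*exp(a) + C4*exp(a*(-5 - 5*2^(2/3)*5^(1/3)/(29 + 9*sqrt(11))^(1/3) + 2^(1/3)*5^(2/3)*(29 + 9*sqrt(11))^(1/3))/15) - 9*a^2/8 - 39*a/4 - 33


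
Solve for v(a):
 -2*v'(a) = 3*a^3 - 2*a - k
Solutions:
 v(a) = C1 - 3*a^4/8 + a^2/2 + a*k/2


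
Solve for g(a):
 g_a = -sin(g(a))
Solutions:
 g(a) = -acos((-C1 - exp(2*a))/(C1 - exp(2*a))) + 2*pi
 g(a) = acos((-C1 - exp(2*a))/(C1 - exp(2*a)))


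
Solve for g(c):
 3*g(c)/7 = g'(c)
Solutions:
 g(c) = C1*exp(3*c/7)


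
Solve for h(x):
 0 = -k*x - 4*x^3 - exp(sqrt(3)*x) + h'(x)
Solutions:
 h(x) = C1 + k*x^2/2 + x^4 + sqrt(3)*exp(sqrt(3)*x)/3


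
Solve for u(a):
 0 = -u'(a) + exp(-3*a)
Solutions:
 u(a) = C1 - exp(-3*a)/3


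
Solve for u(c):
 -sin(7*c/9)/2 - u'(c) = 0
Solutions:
 u(c) = C1 + 9*cos(7*c/9)/14


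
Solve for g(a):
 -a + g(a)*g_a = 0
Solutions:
 g(a) = -sqrt(C1 + a^2)
 g(a) = sqrt(C1 + a^2)


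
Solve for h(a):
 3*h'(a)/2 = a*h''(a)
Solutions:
 h(a) = C1 + C2*a^(5/2)


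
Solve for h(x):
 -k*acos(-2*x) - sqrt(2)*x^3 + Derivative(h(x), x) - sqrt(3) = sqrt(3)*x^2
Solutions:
 h(x) = C1 + k*(x*acos(-2*x) + sqrt(1 - 4*x^2)/2) + sqrt(2)*x^4/4 + sqrt(3)*x^3/3 + sqrt(3)*x


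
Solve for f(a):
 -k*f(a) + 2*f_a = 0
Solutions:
 f(a) = C1*exp(a*k/2)


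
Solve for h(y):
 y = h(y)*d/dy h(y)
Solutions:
 h(y) = -sqrt(C1 + y^2)
 h(y) = sqrt(C1 + y^2)


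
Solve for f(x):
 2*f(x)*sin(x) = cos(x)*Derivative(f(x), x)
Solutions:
 f(x) = C1/cos(x)^2


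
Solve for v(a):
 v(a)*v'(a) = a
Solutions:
 v(a) = -sqrt(C1 + a^2)
 v(a) = sqrt(C1 + a^2)


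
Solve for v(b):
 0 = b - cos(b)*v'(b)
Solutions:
 v(b) = C1 + Integral(b/cos(b), b)


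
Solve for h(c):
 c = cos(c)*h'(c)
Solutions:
 h(c) = C1 + Integral(c/cos(c), c)


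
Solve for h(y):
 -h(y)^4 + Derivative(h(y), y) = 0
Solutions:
 h(y) = (-1/(C1 + 3*y))^(1/3)
 h(y) = (-1/(C1 + y))^(1/3)*(-3^(2/3) - 3*3^(1/6)*I)/6
 h(y) = (-1/(C1 + y))^(1/3)*(-3^(2/3) + 3*3^(1/6)*I)/6


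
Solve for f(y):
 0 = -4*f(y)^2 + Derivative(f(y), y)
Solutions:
 f(y) = -1/(C1 + 4*y)


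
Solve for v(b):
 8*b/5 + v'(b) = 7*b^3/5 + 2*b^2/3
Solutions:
 v(b) = C1 + 7*b^4/20 + 2*b^3/9 - 4*b^2/5


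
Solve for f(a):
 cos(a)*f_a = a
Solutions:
 f(a) = C1 + Integral(a/cos(a), a)


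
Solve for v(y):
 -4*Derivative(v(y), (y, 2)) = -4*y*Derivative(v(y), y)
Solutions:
 v(y) = C1 + C2*erfi(sqrt(2)*y/2)


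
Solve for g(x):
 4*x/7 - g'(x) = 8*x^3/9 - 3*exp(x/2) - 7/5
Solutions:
 g(x) = C1 - 2*x^4/9 + 2*x^2/7 + 7*x/5 + 6*exp(x/2)


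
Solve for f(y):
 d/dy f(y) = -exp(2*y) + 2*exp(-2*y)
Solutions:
 f(y) = C1 - exp(2*y)/2 - exp(-2*y)


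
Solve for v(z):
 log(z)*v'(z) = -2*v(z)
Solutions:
 v(z) = C1*exp(-2*li(z))


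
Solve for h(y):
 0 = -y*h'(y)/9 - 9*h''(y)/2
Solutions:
 h(y) = C1 + C2*erf(y/9)


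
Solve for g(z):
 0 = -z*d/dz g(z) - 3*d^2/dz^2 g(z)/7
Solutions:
 g(z) = C1 + C2*erf(sqrt(42)*z/6)


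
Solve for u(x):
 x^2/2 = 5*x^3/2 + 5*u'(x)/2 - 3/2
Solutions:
 u(x) = C1 - x^4/4 + x^3/15 + 3*x/5


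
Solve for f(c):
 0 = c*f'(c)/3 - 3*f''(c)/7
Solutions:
 f(c) = C1 + C2*erfi(sqrt(14)*c/6)


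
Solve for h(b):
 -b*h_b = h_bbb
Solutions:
 h(b) = C1 + Integral(C2*airyai(-b) + C3*airybi(-b), b)


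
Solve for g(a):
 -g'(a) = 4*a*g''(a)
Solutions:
 g(a) = C1 + C2*a^(3/4)


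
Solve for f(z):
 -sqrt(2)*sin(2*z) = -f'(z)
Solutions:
 f(z) = C1 - sqrt(2)*cos(2*z)/2


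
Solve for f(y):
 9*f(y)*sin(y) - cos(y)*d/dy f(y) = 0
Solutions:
 f(y) = C1/cos(y)^9


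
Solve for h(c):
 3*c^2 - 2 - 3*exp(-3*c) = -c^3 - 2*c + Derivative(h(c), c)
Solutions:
 h(c) = C1 + c^4/4 + c^3 + c^2 - 2*c + exp(-3*c)


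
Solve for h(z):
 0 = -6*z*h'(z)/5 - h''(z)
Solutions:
 h(z) = C1 + C2*erf(sqrt(15)*z/5)


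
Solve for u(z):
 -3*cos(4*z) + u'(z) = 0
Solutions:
 u(z) = C1 + 3*sin(4*z)/4


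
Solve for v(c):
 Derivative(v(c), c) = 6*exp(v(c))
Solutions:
 v(c) = log(-1/(C1 + 6*c))


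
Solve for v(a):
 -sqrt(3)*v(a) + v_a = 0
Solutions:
 v(a) = C1*exp(sqrt(3)*a)


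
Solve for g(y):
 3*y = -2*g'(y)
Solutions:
 g(y) = C1 - 3*y^2/4


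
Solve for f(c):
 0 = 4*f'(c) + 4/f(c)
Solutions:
 f(c) = -sqrt(C1 - 2*c)
 f(c) = sqrt(C1 - 2*c)


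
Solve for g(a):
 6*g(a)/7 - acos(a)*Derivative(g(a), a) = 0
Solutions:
 g(a) = C1*exp(6*Integral(1/acos(a), a)/7)


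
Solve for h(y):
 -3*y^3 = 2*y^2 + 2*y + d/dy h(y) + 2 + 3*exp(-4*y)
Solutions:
 h(y) = C1 - 3*y^4/4 - 2*y^3/3 - y^2 - 2*y + 3*exp(-4*y)/4


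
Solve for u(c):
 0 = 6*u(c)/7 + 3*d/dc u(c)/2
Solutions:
 u(c) = C1*exp(-4*c/7)


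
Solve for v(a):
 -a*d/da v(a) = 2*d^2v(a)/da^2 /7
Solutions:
 v(a) = C1 + C2*erf(sqrt(7)*a/2)


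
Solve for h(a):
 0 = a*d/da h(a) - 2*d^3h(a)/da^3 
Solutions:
 h(a) = C1 + Integral(C2*airyai(2^(2/3)*a/2) + C3*airybi(2^(2/3)*a/2), a)


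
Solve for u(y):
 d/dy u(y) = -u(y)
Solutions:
 u(y) = C1*exp(-y)


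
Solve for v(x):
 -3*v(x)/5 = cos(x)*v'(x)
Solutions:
 v(x) = C1*(sin(x) - 1)^(3/10)/(sin(x) + 1)^(3/10)


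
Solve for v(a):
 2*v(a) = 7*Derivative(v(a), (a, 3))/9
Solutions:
 v(a) = C3*exp(18^(1/3)*7^(2/3)*a/7) + (C1*sin(3*2^(1/3)*3^(1/6)*7^(2/3)*a/14) + C2*cos(3*2^(1/3)*3^(1/6)*7^(2/3)*a/14))*exp(-18^(1/3)*7^(2/3)*a/14)


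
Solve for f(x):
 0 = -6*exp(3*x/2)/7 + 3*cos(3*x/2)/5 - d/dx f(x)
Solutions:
 f(x) = C1 - 4*exp(3*x/2)/7 + 2*sin(3*x/2)/5


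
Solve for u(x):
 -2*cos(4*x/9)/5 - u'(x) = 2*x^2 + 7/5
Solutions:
 u(x) = C1 - 2*x^3/3 - 7*x/5 - 9*sin(4*x/9)/10


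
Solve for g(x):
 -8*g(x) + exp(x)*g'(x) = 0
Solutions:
 g(x) = C1*exp(-8*exp(-x))


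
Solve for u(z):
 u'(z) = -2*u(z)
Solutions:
 u(z) = C1*exp(-2*z)


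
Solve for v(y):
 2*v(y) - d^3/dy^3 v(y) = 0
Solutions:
 v(y) = C3*exp(2^(1/3)*y) + (C1*sin(2^(1/3)*sqrt(3)*y/2) + C2*cos(2^(1/3)*sqrt(3)*y/2))*exp(-2^(1/3)*y/2)


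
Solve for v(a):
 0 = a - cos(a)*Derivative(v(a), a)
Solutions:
 v(a) = C1 + Integral(a/cos(a), a)


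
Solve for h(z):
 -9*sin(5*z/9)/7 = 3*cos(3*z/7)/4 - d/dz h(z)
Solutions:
 h(z) = C1 + 7*sin(3*z/7)/4 - 81*cos(5*z/9)/35


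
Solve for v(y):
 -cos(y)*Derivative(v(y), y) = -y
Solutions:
 v(y) = C1 + Integral(y/cos(y), y)


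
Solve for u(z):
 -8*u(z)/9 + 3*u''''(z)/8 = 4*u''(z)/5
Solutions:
 u(z) = C1*exp(-2*sqrt(10)*z*sqrt(6 + sqrt(111))/15) + C2*exp(2*sqrt(10)*z*sqrt(6 + sqrt(111))/15) + C3*sin(2*sqrt(10)*z*sqrt(-6 + sqrt(111))/15) + C4*cos(2*sqrt(10)*z*sqrt(-6 + sqrt(111))/15)


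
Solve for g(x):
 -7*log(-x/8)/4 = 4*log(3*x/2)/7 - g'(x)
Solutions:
 g(x) = C1 + 65*x*log(x)/28 + x*(-163*log(2) - 65 + 16*log(3) + 49*I*pi)/28


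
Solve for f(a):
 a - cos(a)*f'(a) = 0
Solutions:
 f(a) = C1 + Integral(a/cos(a), a)


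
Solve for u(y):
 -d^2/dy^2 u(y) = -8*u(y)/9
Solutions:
 u(y) = C1*exp(-2*sqrt(2)*y/3) + C2*exp(2*sqrt(2)*y/3)


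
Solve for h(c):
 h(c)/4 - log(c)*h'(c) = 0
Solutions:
 h(c) = C1*exp(li(c)/4)


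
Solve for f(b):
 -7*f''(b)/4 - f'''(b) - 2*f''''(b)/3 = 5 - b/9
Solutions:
 f(b) = C1 + C2*b + 2*b^3/189 - 638*b^2/441 + (C3*sin(sqrt(33)*b/4) + C4*cos(sqrt(33)*b/4))*exp(-3*b/4)


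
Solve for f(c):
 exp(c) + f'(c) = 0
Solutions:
 f(c) = C1 - exp(c)


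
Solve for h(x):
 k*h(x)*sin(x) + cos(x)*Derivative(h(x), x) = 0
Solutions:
 h(x) = C1*exp(k*log(cos(x)))


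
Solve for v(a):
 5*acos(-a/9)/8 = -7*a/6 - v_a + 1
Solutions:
 v(a) = C1 - 7*a^2/12 - 5*a*acos(-a/9)/8 + a - 5*sqrt(81 - a^2)/8


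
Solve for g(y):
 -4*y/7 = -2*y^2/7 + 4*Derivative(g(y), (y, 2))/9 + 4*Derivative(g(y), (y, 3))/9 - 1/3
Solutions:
 g(y) = C1 + C2*y + C3*exp(-y) + 3*y^4/56 - 3*y^3/7 + 93*y^2/56


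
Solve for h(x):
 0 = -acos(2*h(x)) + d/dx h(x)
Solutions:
 Integral(1/acos(2*_y), (_y, h(x))) = C1 + x


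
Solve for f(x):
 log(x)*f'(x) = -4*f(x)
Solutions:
 f(x) = C1*exp(-4*li(x))


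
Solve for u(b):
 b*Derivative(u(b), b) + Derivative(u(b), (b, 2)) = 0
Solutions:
 u(b) = C1 + C2*erf(sqrt(2)*b/2)


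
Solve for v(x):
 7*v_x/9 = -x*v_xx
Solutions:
 v(x) = C1 + C2*x^(2/9)


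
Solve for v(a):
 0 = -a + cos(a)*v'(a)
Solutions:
 v(a) = C1 + Integral(a/cos(a), a)


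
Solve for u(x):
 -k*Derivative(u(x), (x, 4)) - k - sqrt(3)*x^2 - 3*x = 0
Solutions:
 u(x) = C1 + C2*x + C3*x^2 + C4*x^3 - x^4/24 - sqrt(3)*x^6/(360*k) - x^5/(40*k)


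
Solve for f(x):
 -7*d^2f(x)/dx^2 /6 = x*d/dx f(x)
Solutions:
 f(x) = C1 + C2*erf(sqrt(21)*x/7)


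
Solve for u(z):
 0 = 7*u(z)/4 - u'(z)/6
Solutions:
 u(z) = C1*exp(21*z/2)


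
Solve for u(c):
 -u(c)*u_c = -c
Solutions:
 u(c) = -sqrt(C1 + c^2)
 u(c) = sqrt(C1 + c^2)


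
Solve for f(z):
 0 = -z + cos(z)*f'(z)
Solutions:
 f(z) = C1 + Integral(z/cos(z), z)


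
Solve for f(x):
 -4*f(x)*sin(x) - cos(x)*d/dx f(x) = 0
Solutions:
 f(x) = C1*cos(x)^4


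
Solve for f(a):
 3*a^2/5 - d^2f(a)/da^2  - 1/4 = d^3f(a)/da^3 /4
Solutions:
 f(a) = C1 + C2*a + C3*exp(-4*a) + a^4/20 - a^3/20 - 7*a^2/80


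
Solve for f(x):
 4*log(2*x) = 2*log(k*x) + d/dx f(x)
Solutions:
 f(x) = C1 + 2*x*(-log(k) - 1 + 2*log(2)) + 2*x*log(x)


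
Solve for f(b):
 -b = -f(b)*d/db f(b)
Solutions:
 f(b) = -sqrt(C1 + b^2)
 f(b) = sqrt(C1 + b^2)


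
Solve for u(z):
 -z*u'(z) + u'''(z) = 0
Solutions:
 u(z) = C1 + Integral(C2*airyai(z) + C3*airybi(z), z)


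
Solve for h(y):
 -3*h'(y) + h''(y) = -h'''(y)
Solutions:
 h(y) = C1 + C2*exp(y*(-1 + sqrt(13))/2) + C3*exp(-y*(1 + sqrt(13))/2)


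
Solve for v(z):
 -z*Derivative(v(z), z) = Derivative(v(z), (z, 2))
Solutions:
 v(z) = C1 + C2*erf(sqrt(2)*z/2)


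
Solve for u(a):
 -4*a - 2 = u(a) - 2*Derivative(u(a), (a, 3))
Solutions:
 u(a) = C3*exp(2^(2/3)*a/2) - 4*a + (C1*sin(2^(2/3)*sqrt(3)*a/4) + C2*cos(2^(2/3)*sqrt(3)*a/4))*exp(-2^(2/3)*a/4) - 2


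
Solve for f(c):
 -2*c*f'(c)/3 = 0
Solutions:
 f(c) = C1


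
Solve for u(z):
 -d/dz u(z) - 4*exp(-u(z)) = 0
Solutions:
 u(z) = log(C1 - 4*z)


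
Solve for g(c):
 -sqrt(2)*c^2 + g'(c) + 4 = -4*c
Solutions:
 g(c) = C1 + sqrt(2)*c^3/3 - 2*c^2 - 4*c


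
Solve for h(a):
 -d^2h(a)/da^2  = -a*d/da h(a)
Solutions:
 h(a) = C1 + C2*erfi(sqrt(2)*a/2)


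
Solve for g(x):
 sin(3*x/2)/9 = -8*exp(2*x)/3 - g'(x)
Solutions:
 g(x) = C1 - 4*exp(2*x)/3 + 2*cos(3*x/2)/27


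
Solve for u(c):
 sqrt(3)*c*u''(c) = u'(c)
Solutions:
 u(c) = C1 + C2*c^(sqrt(3)/3 + 1)


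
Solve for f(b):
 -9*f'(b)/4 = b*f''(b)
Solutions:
 f(b) = C1 + C2/b^(5/4)


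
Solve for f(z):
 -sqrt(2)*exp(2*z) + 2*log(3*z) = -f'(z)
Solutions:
 f(z) = C1 - 2*z*log(z) + 2*z*(1 - log(3)) + sqrt(2)*exp(2*z)/2


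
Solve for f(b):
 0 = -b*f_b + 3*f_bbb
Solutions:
 f(b) = C1 + Integral(C2*airyai(3^(2/3)*b/3) + C3*airybi(3^(2/3)*b/3), b)


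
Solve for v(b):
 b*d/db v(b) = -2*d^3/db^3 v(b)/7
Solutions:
 v(b) = C1 + Integral(C2*airyai(-2^(2/3)*7^(1/3)*b/2) + C3*airybi(-2^(2/3)*7^(1/3)*b/2), b)


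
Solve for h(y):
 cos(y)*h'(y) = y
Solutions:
 h(y) = C1 + Integral(y/cos(y), y)


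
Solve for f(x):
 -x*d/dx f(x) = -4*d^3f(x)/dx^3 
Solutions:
 f(x) = C1 + Integral(C2*airyai(2^(1/3)*x/2) + C3*airybi(2^(1/3)*x/2), x)


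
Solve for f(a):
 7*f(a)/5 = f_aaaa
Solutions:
 f(a) = C1*exp(-5^(3/4)*7^(1/4)*a/5) + C2*exp(5^(3/4)*7^(1/4)*a/5) + C3*sin(5^(3/4)*7^(1/4)*a/5) + C4*cos(5^(3/4)*7^(1/4)*a/5)


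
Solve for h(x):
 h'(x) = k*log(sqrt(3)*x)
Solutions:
 h(x) = C1 + k*x*log(x) - k*x + k*x*log(3)/2


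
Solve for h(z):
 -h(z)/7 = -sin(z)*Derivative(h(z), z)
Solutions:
 h(z) = C1*(cos(z) - 1)^(1/14)/(cos(z) + 1)^(1/14)


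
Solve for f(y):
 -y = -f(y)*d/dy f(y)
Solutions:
 f(y) = -sqrt(C1 + y^2)
 f(y) = sqrt(C1 + y^2)


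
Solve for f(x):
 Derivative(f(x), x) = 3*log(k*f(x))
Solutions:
 li(k*f(x))/k = C1 + 3*x


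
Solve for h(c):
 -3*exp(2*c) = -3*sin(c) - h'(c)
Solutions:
 h(c) = C1 + 3*exp(2*c)/2 + 3*cos(c)


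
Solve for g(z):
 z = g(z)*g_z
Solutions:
 g(z) = -sqrt(C1 + z^2)
 g(z) = sqrt(C1 + z^2)


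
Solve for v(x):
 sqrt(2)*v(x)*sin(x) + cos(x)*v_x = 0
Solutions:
 v(x) = C1*cos(x)^(sqrt(2))


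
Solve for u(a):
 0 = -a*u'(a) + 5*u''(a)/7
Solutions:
 u(a) = C1 + C2*erfi(sqrt(70)*a/10)


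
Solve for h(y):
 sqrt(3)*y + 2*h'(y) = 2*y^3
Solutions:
 h(y) = C1 + y^4/4 - sqrt(3)*y^2/4


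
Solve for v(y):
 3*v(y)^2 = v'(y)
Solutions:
 v(y) = -1/(C1 + 3*y)


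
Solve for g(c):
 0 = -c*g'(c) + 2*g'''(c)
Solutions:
 g(c) = C1 + Integral(C2*airyai(2^(2/3)*c/2) + C3*airybi(2^(2/3)*c/2), c)


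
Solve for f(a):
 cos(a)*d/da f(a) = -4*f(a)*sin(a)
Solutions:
 f(a) = C1*cos(a)^4


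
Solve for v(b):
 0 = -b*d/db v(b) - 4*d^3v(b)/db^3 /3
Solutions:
 v(b) = C1 + Integral(C2*airyai(-6^(1/3)*b/2) + C3*airybi(-6^(1/3)*b/2), b)


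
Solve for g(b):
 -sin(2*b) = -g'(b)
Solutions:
 g(b) = C1 - cos(2*b)/2


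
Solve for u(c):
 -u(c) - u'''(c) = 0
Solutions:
 u(c) = C3*exp(-c) + (C1*sin(sqrt(3)*c/2) + C2*cos(sqrt(3)*c/2))*exp(c/2)


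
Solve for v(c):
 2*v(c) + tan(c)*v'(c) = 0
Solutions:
 v(c) = C1/sin(c)^2


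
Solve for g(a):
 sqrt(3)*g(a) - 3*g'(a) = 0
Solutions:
 g(a) = C1*exp(sqrt(3)*a/3)


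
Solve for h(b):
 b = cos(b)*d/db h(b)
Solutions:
 h(b) = C1 + Integral(b/cos(b), b)


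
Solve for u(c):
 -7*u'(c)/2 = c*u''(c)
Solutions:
 u(c) = C1 + C2/c^(5/2)


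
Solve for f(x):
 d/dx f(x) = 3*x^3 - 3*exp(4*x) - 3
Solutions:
 f(x) = C1 + 3*x^4/4 - 3*x - 3*exp(4*x)/4


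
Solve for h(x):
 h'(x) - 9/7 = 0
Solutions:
 h(x) = C1 + 9*x/7


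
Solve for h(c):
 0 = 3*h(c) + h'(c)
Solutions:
 h(c) = C1*exp(-3*c)


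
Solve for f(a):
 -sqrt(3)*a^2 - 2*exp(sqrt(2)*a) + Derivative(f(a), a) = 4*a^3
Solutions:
 f(a) = C1 + a^4 + sqrt(3)*a^3/3 + sqrt(2)*exp(sqrt(2)*a)


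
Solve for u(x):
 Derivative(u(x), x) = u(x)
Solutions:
 u(x) = C1*exp(x)


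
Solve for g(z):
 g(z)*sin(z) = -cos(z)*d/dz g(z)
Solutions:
 g(z) = C1*cos(z)


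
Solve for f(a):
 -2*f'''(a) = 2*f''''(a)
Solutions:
 f(a) = C1 + C2*a + C3*a^2 + C4*exp(-a)


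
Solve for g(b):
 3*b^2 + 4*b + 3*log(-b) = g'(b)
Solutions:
 g(b) = C1 + b^3 + 2*b^2 + 3*b*log(-b) - 3*b


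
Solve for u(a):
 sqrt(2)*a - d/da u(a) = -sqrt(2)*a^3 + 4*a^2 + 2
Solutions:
 u(a) = C1 + sqrt(2)*a^4/4 - 4*a^3/3 + sqrt(2)*a^2/2 - 2*a


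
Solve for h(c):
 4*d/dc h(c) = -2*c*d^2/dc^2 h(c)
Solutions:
 h(c) = C1 + C2/c


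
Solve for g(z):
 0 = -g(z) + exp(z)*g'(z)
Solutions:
 g(z) = C1*exp(-exp(-z))


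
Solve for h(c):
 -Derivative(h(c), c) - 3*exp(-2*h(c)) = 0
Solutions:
 h(c) = log(-sqrt(C1 - 6*c))
 h(c) = log(C1 - 6*c)/2


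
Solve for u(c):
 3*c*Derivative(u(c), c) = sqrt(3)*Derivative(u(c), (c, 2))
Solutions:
 u(c) = C1 + C2*erfi(sqrt(2)*3^(1/4)*c/2)


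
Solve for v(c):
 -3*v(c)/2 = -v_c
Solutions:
 v(c) = C1*exp(3*c/2)


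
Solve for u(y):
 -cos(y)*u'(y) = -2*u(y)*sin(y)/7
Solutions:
 u(y) = C1/cos(y)^(2/7)


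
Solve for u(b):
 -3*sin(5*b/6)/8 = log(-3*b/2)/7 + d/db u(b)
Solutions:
 u(b) = C1 - b*log(-b)/7 - b*log(3)/7 + b*log(2)/7 + b/7 + 9*cos(5*b/6)/20


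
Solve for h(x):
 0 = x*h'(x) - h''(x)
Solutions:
 h(x) = C1 + C2*erfi(sqrt(2)*x/2)


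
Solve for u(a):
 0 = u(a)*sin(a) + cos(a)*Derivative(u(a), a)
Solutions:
 u(a) = C1*cos(a)


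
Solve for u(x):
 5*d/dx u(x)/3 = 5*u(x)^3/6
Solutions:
 u(x) = -sqrt(-1/(C1 + x))
 u(x) = sqrt(-1/(C1 + x))


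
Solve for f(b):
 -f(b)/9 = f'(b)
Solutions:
 f(b) = C1*exp(-b/9)


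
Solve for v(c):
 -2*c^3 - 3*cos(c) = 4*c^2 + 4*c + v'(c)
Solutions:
 v(c) = C1 - c^4/2 - 4*c^3/3 - 2*c^2 - 3*sin(c)


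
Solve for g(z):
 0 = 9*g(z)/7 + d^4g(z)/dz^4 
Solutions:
 g(z) = (C1*sin(sqrt(6)*7^(3/4)*z/14) + C2*cos(sqrt(6)*7^(3/4)*z/14))*exp(-sqrt(6)*7^(3/4)*z/14) + (C3*sin(sqrt(6)*7^(3/4)*z/14) + C4*cos(sqrt(6)*7^(3/4)*z/14))*exp(sqrt(6)*7^(3/4)*z/14)


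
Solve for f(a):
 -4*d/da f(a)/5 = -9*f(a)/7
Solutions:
 f(a) = C1*exp(45*a/28)


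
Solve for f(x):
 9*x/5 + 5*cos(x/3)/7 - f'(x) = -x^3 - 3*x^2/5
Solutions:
 f(x) = C1 + x^4/4 + x^3/5 + 9*x^2/10 + 15*sin(x/3)/7


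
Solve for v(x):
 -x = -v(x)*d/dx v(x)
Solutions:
 v(x) = -sqrt(C1 + x^2)
 v(x) = sqrt(C1 + x^2)


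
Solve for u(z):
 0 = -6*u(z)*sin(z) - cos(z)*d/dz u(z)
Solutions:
 u(z) = C1*cos(z)^6


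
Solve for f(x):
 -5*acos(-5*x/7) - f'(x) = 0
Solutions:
 f(x) = C1 - 5*x*acos(-5*x/7) - sqrt(49 - 25*x^2)


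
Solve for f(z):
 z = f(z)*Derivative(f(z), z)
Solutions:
 f(z) = -sqrt(C1 + z^2)
 f(z) = sqrt(C1 + z^2)


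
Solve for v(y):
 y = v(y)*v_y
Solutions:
 v(y) = -sqrt(C1 + y^2)
 v(y) = sqrt(C1 + y^2)


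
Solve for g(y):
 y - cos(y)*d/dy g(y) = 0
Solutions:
 g(y) = C1 + Integral(y/cos(y), y)


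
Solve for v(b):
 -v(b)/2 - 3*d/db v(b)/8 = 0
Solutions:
 v(b) = C1*exp(-4*b/3)


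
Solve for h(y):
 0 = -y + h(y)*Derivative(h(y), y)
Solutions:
 h(y) = -sqrt(C1 + y^2)
 h(y) = sqrt(C1 + y^2)


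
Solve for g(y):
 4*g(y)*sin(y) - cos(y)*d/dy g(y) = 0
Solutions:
 g(y) = C1/cos(y)^4


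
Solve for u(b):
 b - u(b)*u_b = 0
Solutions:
 u(b) = -sqrt(C1 + b^2)
 u(b) = sqrt(C1 + b^2)


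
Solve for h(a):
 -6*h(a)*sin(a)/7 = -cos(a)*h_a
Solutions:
 h(a) = C1/cos(a)^(6/7)


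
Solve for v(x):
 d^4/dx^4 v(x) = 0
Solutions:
 v(x) = C1 + C2*x + C3*x^2 + C4*x^3


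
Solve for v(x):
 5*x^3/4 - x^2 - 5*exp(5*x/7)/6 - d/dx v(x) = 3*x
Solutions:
 v(x) = C1 + 5*x^4/16 - x^3/3 - 3*x^2/2 - 7*exp(5*x/7)/6


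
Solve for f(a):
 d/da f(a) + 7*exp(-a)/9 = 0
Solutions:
 f(a) = C1 + 7*exp(-a)/9


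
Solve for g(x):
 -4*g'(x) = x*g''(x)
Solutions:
 g(x) = C1 + C2/x^3


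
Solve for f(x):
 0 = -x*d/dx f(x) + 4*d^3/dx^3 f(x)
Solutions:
 f(x) = C1 + Integral(C2*airyai(2^(1/3)*x/2) + C3*airybi(2^(1/3)*x/2), x)


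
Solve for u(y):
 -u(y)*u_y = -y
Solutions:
 u(y) = -sqrt(C1 + y^2)
 u(y) = sqrt(C1 + y^2)


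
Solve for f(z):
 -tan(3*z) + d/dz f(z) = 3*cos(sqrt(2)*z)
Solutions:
 f(z) = C1 - log(cos(3*z))/3 + 3*sqrt(2)*sin(sqrt(2)*z)/2


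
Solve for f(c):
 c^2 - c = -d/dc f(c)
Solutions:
 f(c) = C1 - c^3/3 + c^2/2


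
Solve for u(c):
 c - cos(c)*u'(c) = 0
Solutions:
 u(c) = C1 + Integral(c/cos(c), c)


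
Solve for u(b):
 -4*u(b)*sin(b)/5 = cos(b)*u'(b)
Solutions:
 u(b) = C1*cos(b)^(4/5)


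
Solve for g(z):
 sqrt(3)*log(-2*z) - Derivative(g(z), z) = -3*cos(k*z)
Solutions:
 g(z) = C1 + sqrt(3)*z*(log(-z) - 1) + sqrt(3)*z*log(2) + 3*Piecewise((sin(k*z)/k, Ne(k, 0)), (z, True))


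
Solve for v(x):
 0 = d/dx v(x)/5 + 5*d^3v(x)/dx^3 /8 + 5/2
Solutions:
 v(x) = C1 + C2*sin(2*sqrt(2)*x/5) + C3*cos(2*sqrt(2)*x/5) - 25*x/2


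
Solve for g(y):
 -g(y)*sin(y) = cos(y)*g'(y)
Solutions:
 g(y) = C1*cos(y)


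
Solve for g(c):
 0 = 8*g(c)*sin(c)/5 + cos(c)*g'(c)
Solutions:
 g(c) = C1*cos(c)^(8/5)


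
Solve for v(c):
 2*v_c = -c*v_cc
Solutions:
 v(c) = C1 + C2/c


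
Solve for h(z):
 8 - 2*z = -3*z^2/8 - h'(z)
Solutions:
 h(z) = C1 - z^3/8 + z^2 - 8*z


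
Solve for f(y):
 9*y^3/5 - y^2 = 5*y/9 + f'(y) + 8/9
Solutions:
 f(y) = C1 + 9*y^4/20 - y^3/3 - 5*y^2/18 - 8*y/9


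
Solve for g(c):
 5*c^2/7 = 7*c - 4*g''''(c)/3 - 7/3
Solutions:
 g(c) = C1 + C2*c + C3*c^2 + C4*c^3 - c^6/672 + 7*c^5/160 - 7*c^4/96


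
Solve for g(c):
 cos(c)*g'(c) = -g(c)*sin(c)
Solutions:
 g(c) = C1*cos(c)


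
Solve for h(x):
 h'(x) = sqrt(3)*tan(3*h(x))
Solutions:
 h(x) = -asin(C1*exp(3*sqrt(3)*x))/3 + pi/3
 h(x) = asin(C1*exp(3*sqrt(3)*x))/3


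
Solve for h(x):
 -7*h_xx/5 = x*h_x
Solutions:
 h(x) = C1 + C2*erf(sqrt(70)*x/14)


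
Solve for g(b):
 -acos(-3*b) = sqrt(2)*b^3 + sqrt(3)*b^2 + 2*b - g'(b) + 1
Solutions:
 g(b) = C1 + sqrt(2)*b^4/4 + sqrt(3)*b^3/3 + b^2 + b*acos(-3*b) + b + sqrt(1 - 9*b^2)/3


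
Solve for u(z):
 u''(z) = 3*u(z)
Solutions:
 u(z) = C1*exp(-sqrt(3)*z) + C2*exp(sqrt(3)*z)


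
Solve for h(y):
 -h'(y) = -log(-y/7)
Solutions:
 h(y) = C1 + y*log(-y) + y*(-log(7) - 1)


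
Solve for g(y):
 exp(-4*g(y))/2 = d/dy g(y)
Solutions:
 g(y) = log(-I*(C1 + 2*y)^(1/4))
 g(y) = log(I*(C1 + 2*y)^(1/4))
 g(y) = log(-(C1 + 2*y)^(1/4))
 g(y) = log(C1 + 2*y)/4


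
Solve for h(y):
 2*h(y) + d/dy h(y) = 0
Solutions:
 h(y) = C1*exp(-2*y)


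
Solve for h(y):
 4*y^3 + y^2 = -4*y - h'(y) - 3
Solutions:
 h(y) = C1 - y^4 - y^3/3 - 2*y^2 - 3*y


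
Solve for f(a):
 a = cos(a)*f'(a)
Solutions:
 f(a) = C1 + Integral(a/cos(a), a)


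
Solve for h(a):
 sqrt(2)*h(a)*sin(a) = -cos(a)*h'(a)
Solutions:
 h(a) = C1*cos(a)^(sqrt(2))


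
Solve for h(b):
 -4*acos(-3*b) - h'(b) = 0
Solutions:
 h(b) = C1 - 4*b*acos(-3*b) - 4*sqrt(1 - 9*b^2)/3


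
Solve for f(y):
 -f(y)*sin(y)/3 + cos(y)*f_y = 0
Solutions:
 f(y) = C1/cos(y)^(1/3)


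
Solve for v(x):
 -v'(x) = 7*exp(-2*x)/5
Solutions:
 v(x) = C1 + 7*exp(-2*x)/10


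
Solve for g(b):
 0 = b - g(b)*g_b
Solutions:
 g(b) = -sqrt(C1 + b^2)
 g(b) = sqrt(C1 + b^2)


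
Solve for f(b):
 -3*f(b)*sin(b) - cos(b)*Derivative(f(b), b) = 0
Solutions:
 f(b) = C1*cos(b)^3


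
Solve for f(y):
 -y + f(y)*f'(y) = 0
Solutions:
 f(y) = -sqrt(C1 + y^2)
 f(y) = sqrt(C1 + y^2)


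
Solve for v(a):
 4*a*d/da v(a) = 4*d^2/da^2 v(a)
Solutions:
 v(a) = C1 + C2*erfi(sqrt(2)*a/2)


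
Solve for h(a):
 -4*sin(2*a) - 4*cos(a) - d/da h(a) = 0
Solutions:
 h(a) = C1 - 4*sin(a) + 2*cos(2*a)


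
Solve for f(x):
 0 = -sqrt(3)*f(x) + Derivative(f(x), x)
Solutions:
 f(x) = C1*exp(sqrt(3)*x)


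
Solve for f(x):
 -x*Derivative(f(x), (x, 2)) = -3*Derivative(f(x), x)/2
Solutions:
 f(x) = C1 + C2*x^(5/2)


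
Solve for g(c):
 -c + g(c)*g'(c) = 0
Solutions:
 g(c) = -sqrt(C1 + c^2)
 g(c) = sqrt(C1 + c^2)


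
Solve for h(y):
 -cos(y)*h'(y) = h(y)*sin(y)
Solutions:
 h(y) = C1*cos(y)


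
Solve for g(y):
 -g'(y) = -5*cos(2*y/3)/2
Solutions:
 g(y) = C1 + 15*sin(2*y/3)/4


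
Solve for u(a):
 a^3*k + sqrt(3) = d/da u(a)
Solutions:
 u(a) = C1 + a^4*k/4 + sqrt(3)*a


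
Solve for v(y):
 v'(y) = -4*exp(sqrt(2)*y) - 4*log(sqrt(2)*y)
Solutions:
 v(y) = C1 - 4*y*log(y) + 2*y*(2 - log(2)) - 2*sqrt(2)*exp(sqrt(2)*y)


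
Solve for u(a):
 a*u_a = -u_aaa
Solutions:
 u(a) = C1 + Integral(C2*airyai(-a) + C3*airybi(-a), a)


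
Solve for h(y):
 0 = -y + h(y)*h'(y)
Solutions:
 h(y) = -sqrt(C1 + y^2)
 h(y) = sqrt(C1 + y^2)


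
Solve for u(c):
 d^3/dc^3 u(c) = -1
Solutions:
 u(c) = C1 + C2*c + C3*c^2 - c^3/6


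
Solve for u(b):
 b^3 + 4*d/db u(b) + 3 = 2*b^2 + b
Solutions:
 u(b) = C1 - b^4/16 + b^3/6 + b^2/8 - 3*b/4


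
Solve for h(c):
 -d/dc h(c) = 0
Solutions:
 h(c) = C1


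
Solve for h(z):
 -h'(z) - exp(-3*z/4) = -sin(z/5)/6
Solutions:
 h(z) = C1 - 5*cos(z/5)/6 + 4*exp(-3*z/4)/3


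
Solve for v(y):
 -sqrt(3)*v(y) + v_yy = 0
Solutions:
 v(y) = C1*exp(-3^(1/4)*y) + C2*exp(3^(1/4)*y)


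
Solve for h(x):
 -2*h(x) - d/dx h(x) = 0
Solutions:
 h(x) = C1*exp(-2*x)


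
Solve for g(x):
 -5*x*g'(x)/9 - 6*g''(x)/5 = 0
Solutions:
 g(x) = C1 + C2*erf(5*sqrt(3)*x/18)


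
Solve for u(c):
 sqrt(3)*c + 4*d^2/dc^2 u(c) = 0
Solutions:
 u(c) = C1 + C2*c - sqrt(3)*c^3/24


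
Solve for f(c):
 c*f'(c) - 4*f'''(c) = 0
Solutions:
 f(c) = C1 + Integral(C2*airyai(2^(1/3)*c/2) + C3*airybi(2^(1/3)*c/2), c)


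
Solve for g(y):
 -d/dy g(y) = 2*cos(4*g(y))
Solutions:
 g(y) = -asin((C1 + exp(16*y))/(C1 - exp(16*y)))/4 + pi/4
 g(y) = asin((C1 + exp(16*y))/(C1 - exp(16*y)))/4


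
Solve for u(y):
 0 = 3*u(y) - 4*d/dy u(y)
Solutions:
 u(y) = C1*exp(3*y/4)


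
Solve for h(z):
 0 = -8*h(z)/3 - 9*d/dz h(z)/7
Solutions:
 h(z) = C1*exp(-56*z/27)


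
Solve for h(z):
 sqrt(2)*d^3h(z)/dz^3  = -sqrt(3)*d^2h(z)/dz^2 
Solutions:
 h(z) = C1 + C2*z + C3*exp(-sqrt(6)*z/2)


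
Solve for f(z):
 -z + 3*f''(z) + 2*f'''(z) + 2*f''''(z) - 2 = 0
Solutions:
 f(z) = C1 + C2*z + z^3/18 + 2*z^2/9 + (C3*sin(sqrt(5)*z/2) + C4*cos(sqrt(5)*z/2))*exp(-z/2)


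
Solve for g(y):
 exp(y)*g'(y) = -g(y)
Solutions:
 g(y) = C1*exp(exp(-y))


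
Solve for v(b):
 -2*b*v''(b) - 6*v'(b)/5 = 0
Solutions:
 v(b) = C1 + C2*b^(2/5)


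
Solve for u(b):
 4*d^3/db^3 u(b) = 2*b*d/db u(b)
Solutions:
 u(b) = C1 + Integral(C2*airyai(2^(2/3)*b/2) + C3*airybi(2^(2/3)*b/2), b)


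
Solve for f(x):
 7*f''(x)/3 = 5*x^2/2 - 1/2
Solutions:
 f(x) = C1 + C2*x + 5*x^4/56 - 3*x^2/28


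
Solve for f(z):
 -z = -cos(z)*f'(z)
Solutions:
 f(z) = C1 + Integral(z/cos(z), z)


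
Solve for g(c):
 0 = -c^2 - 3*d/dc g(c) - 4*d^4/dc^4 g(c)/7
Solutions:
 g(c) = C1 + C4*exp(-42^(1/3)*c/2) - c^3/9 + (C2*sin(14^(1/3)*3^(5/6)*c/4) + C3*cos(14^(1/3)*3^(5/6)*c/4))*exp(42^(1/3)*c/4)


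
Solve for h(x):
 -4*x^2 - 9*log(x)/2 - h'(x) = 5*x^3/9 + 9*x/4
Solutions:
 h(x) = C1 - 5*x^4/36 - 4*x^3/3 - 9*x^2/8 - 9*x*log(x)/2 + 9*x/2


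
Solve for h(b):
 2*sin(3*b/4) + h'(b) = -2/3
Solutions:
 h(b) = C1 - 2*b/3 + 8*cos(3*b/4)/3


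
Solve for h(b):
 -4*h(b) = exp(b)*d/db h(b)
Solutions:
 h(b) = C1*exp(4*exp(-b))


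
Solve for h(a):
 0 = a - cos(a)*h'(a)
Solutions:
 h(a) = C1 + Integral(a/cos(a), a)


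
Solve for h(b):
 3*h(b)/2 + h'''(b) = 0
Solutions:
 h(b) = C3*exp(-2^(2/3)*3^(1/3)*b/2) + (C1*sin(2^(2/3)*3^(5/6)*b/4) + C2*cos(2^(2/3)*3^(5/6)*b/4))*exp(2^(2/3)*3^(1/3)*b/4)


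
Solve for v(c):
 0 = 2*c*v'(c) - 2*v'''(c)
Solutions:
 v(c) = C1 + Integral(C2*airyai(c) + C3*airybi(c), c)


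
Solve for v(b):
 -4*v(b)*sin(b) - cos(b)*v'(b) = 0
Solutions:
 v(b) = C1*cos(b)^4


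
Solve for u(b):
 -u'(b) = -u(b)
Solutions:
 u(b) = C1*exp(b)


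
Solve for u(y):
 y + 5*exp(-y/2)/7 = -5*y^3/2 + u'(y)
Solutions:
 u(y) = C1 + 5*y^4/8 + y^2/2 - 10*exp(-y/2)/7


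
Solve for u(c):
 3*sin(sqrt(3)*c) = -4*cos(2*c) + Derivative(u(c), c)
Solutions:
 u(c) = C1 + 2*sin(2*c) - sqrt(3)*cos(sqrt(3)*c)


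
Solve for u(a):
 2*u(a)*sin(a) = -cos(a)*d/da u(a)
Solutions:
 u(a) = C1*cos(a)^2


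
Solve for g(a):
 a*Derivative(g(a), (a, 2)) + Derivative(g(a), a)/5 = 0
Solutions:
 g(a) = C1 + C2*a^(4/5)


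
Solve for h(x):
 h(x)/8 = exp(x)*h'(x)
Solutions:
 h(x) = C1*exp(-exp(-x)/8)


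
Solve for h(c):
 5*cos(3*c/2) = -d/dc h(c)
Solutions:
 h(c) = C1 - 10*sin(3*c/2)/3


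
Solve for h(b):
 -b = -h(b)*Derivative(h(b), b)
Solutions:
 h(b) = -sqrt(C1 + b^2)
 h(b) = sqrt(C1 + b^2)


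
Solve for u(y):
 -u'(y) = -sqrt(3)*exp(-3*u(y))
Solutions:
 u(y) = log(C1 + 3*sqrt(3)*y)/3
 u(y) = log((-3^(1/3) - 3^(5/6)*I)*(C1 + sqrt(3)*y)^(1/3)/2)
 u(y) = log((-3^(1/3) + 3^(5/6)*I)*(C1 + sqrt(3)*y)^(1/3)/2)


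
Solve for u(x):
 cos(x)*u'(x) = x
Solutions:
 u(x) = C1 + Integral(x/cos(x), x)


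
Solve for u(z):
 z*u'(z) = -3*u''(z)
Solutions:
 u(z) = C1 + C2*erf(sqrt(6)*z/6)


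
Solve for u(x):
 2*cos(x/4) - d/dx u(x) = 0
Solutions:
 u(x) = C1 + 8*sin(x/4)


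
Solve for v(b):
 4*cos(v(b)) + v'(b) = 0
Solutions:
 v(b) = pi - asin((C1 + exp(8*b))/(C1 - exp(8*b)))
 v(b) = asin((C1 + exp(8*b))/(C1 - exp(8*b)))


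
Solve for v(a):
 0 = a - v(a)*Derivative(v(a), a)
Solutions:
 v(a) = -sqrt(C1 + a^2)
 v(a) = sqrt(C1 + a^2)


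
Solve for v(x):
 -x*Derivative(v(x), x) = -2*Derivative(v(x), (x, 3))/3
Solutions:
 v(x) = C1 + Integral(C2*airyai(2^(2/3)*3^(1/3)*x/2) + C3*airybi(2^(2/3)*3^(1/3)*x/2), x)


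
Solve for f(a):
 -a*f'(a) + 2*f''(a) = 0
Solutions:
 f(a) = C1 + C2*erfi(a/2)


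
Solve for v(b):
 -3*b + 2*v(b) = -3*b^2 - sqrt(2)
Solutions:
 v(b) = -3*b^2/2 + 3*b/2 - sqrt(2)/2


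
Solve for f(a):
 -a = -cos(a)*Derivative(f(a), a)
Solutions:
 f(a) = C1 + Integral(a/cos(a), a)


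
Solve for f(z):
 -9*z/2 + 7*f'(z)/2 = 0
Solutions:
 f(z) = C1 + 9*z^2/14


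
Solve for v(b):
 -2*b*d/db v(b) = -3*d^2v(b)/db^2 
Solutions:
 v(b) = C1 + C2*erfi(sqrt(3)*b/3)


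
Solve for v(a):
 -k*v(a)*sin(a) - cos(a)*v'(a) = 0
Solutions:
 v(a) = C1*exp(k*log(cos(a)))


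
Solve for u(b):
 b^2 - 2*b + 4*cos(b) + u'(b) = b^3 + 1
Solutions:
 u(b) = C1 + b^4/4 - b^3/3 + b^2 + b - 4*sin(b)


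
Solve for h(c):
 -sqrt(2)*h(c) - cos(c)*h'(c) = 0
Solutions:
 h(c) = C1*(sin(c) - 1)^(sqrt(2)/2)/(sin(c) + 1)^(sqrt(2)/2)


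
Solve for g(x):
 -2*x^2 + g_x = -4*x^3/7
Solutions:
 g(x) = C1 - x^4/7 + 2*x^3/3


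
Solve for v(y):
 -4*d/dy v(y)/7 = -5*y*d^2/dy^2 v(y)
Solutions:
 v(y) = C1 + C2*y^(39/35)


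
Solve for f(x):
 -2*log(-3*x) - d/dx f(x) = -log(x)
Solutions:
 f(x) = C1 - x*log(x) + x*(-2*log(3) + 1 - 2*I*pi)


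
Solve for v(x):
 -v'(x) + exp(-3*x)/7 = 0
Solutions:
 v(x) = C1 - exp(-3*x)/21


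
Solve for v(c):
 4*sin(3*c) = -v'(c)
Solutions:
 v(c) = C1 + 4*cos(3*c)/3


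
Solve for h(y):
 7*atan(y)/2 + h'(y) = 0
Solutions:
 h(y) = C1 - 7*y*atan(y)/2 + 7*log(y^2 + 1)/4


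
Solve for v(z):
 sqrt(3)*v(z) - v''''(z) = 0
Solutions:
 v(z) = C1*exp(-3^(1/8)*z) + C2*exp(3^(1/8)*z) + C3*sin(3^(1/8)*z) + C4*cos(3^(1/8)*z)


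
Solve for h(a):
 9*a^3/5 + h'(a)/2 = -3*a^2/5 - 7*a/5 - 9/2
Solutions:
 h(a) = C1 - 9*a^4/10 - 2*a^3/5 - 7*a^2/5 - 9*a


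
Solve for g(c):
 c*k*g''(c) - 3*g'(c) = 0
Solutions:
 g(c) = C1 + c^(((re(k) + 3)*re(k) + im(k)^2)/(re(k)^2 + im(k)^2))*(C2*sin(3*log(c)*Abs(im(k))/(re(k)^2 + im(k)^2)) + C3*cos(3*log(c)*im(k)/(re(k)^2 + im(k)^2)))


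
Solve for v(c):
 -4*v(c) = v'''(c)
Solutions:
 v(c) = C3*exp(-2^(2/3)*c) + (C1*sin(2^(2/3)*sqrt(3)*c/2) + C2*cos(2^(2/3)*sqrt(3)*c/2))*exp(2^(2/3)*c/2)


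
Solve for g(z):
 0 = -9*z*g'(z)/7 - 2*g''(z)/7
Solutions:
 g(z) = C1 + C2*erf(3*z/2)


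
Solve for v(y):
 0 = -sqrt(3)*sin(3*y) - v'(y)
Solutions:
 v(y) = C1 + sqrt(3)*cos(3*y)/3


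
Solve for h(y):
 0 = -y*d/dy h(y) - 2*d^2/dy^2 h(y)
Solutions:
 h(y) = C1 + C2*erf(y/2)


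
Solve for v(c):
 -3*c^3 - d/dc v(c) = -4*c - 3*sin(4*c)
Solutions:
 v(c) = C1 - 3*c^4/4 + 2*c^2 - 3*cos(4*c)/4


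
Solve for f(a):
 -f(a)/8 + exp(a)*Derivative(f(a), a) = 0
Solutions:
 f(a) = C1*exp(-exp(-a)/8)


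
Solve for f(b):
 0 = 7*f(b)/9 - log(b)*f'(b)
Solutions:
 f(b) = C1*exp(7*li(b)/9)


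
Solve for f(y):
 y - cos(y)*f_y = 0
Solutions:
 f(y) = C1 + Integral(y/cos(y), y)


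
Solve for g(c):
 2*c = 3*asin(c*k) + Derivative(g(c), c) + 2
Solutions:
 g(c) = C1 + c^2 - 2*c - 3*Piecewise((c*asin(c*k) + sqrt(-c^2*k^2 + 1)/k, Ne(k, 0)), (0, True))


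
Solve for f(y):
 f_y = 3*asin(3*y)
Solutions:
 f(y) = C1 + 3*y*asin(3*y) + sqrt(1 - 9*y^2)


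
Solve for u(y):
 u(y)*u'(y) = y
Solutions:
 u(y) = -sqrt(C1 + y^2)
 u(y) = sqrt(C1 + y^2)


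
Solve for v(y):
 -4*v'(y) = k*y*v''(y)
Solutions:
 v(y) = C1 + y^(((re(k) - 4)*re(k) + im(k)^2)/(re(k)^2 + im(k)^2))*(C2*sin(4*log(y)*Abs(im(k))/(re(k)^2 + im(k)^2)) + C3*cos(4*log(y)*im(k)/(re(k)^2 + im(k)^2)))


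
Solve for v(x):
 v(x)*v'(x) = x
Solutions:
 v(x) = -sqrt(C1 + x^2)
 v(x) = sqrt(C1 + x^2)


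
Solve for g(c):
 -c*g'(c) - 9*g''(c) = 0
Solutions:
 g(c) = C1 + C2*erf(sqrt(2)*c/6)


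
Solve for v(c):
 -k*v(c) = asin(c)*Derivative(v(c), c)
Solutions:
 v(c) = C1*exp(-k*Integral(1/asin(c), c))


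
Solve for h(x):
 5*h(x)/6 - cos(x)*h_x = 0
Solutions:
 h(x) = C1*(sin(x) + 1)^(5/12)/(sin(x) - 1)^(5/12)


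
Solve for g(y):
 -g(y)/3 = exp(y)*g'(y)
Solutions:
 g(y) = C1*exp(exp(-y)/3)


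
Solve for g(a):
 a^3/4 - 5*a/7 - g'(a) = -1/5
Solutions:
 g(a) = C1 + a^4/16 - 5*a^2/14 + a/5


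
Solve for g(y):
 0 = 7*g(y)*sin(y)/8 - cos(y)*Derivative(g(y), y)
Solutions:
 g(y) = C1/cos(y)^(7/8)


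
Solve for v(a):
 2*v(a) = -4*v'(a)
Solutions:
 v(a) = C1*exp(-a/2)


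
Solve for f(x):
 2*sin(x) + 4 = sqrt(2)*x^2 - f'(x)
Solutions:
 f(x) = C1 + sqrt(2)*x^3/3 - 4*x + 2*cos(x)


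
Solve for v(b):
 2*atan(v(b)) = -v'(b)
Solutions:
 Integral(1/atan(_y), (_y, v(b))) = C1 - 2*b


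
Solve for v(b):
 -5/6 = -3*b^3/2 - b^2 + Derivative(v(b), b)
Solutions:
 v(b) = C1 + 3*b^4/8 + b^3/3 - 5*b/6


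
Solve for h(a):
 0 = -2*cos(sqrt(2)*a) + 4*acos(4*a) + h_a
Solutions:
 h(a) = C1 - 4*a*acos(4*a) + sqrt(1 - 16*a^2) + sqrt(2)*sin(sqrt(2)*a)


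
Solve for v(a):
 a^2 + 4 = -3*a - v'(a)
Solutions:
 v(a) = C1 - a^3/3 - 3*a^2/2 - 4*a


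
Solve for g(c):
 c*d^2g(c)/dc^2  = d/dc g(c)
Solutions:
 g(c) = C1 + C2*c^2


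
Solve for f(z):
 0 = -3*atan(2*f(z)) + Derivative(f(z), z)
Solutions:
 Integral(1/atan(2*_y), (_y, f(z))) = C1 + 3*z


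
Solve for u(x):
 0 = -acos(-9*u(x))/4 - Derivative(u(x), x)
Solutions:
 Integral(1/acos(-9*_y), (_y, u(x))) = C1 - x/4


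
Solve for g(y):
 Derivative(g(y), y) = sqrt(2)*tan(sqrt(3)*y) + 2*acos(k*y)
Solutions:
 g(y) = C1 + 2*Piecewise((y*acos(k*y) - sqrt(-k^2*y^2 + 1)/k, Ne(k, 0)), (pi*y/2, True)) - sqrt(6)*log(cos(sqrt(3)*y))/3


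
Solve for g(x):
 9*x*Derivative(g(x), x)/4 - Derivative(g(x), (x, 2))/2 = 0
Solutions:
 g(x) = C1 + C2*erfi(3*x/2)


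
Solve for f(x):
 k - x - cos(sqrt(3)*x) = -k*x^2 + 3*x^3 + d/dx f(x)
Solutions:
 f(x) = C1 + k*x^3/3 + k*x - 3*x^4/4 - x^2/2 - sqrt(3)*sin(sqrt(3)*x)/3


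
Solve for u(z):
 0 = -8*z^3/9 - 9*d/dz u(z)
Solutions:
 u(z) = C1 - 2*z^4/81


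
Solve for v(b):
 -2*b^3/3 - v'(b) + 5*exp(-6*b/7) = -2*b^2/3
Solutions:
 v(b) = C1 - b^4/6 + 2*b^3/9 - 35*exp(-6*b/7)/6


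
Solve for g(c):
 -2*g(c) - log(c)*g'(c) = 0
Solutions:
 g(c) = C1*exp(-2*li(c))


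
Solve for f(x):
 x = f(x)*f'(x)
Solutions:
 f(x) = -sqrt(C1 + x^2)
 f(x) = sqrt(C1 + x^2)


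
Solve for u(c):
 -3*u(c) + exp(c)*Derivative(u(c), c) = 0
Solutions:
 u(c) = C1*exp(-3*exp(-c))


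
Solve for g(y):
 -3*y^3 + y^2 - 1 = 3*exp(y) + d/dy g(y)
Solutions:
 g(y) = C1 - 3*y^4/4 + y^3/3 - y - 3*exp(y)


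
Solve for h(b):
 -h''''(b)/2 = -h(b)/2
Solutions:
 h(b) = C1*exp(-b) + C2*exp(b) + C3*sin(b) + C4*cos(b)


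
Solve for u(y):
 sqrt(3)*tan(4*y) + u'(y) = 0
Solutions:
 u(y) = C1 + sqrt(3)*log(cos(4*y))/4


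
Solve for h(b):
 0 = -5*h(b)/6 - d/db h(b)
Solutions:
 h(b) = C1*exp(-5*b/6)


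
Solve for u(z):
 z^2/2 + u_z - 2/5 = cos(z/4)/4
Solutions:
 u(z) = C1 - z^3/6 + 2*z/5 + sin(z/4)


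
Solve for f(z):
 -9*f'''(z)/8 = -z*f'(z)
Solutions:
 f(z) = C1 + Integral(C2*airyai(2*3^(1/3)*z/3) + C3*airybi(2*3^(1/3)*z/3), z)


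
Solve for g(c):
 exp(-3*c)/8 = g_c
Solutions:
 g(c) = C1 - exp(-3*c)/24


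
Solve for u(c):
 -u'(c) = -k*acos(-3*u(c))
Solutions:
 Integral(1/acos(-3*_y), (_y, u(c))) = C1 + c*k


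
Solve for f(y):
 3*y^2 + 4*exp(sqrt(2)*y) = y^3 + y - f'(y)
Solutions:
 f(y) = C1 + y^4/4 - y^3 + y^2/2 - 2*sqrt(2)*exp(sqrt(2)*y)
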